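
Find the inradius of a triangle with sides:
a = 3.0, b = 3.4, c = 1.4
r = Area/s where s is the semi-perimeter.
s = (3.0 + 3.4 + 1.4)/2 = 7.8/2 = 3.9
Area = √(s(s−a)(s−b)(s−c)) = √(3.9·0.9·0.5·2.5) ≈ √4.3875 ≈ 2.09464
r ≈ 2.09464/3.9 ≈ 0.537086

r = 0.5371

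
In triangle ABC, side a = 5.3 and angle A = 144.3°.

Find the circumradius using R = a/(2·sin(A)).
R = a/(2·sin(A)) = 5.3/(2·sin(144.3°))
sin(144.3°) ≈ 0.583541
R ≈ 5.3/(2·0.583541) = 5.3/1.16708 ≈ 4.54124

R = 4.541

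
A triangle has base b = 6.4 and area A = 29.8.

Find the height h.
A = ½·b·h  ⇒  h = 2A/b = 2·29.8/6.4 = 59.6/6.4 ≈ 9.3125

h = 9.312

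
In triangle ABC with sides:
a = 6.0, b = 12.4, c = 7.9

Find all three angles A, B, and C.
Law of cosines for each angle (a² = 36, b² = 153.76, c² = 62.41):
cos(A) = (b² + c² − a²)/(2bc) = (153.76 + 62.41 − 36)/(2·12.4·7.9) = 180.17/195.92 ≈ 0.91961  ⇒  A ≈ 23.1309°
cos(B) = (a² + c² − b²)/(2ac) = (36 + 62.41 − 153.76)/(2·6.0·7.9) = -55.35/94.8 ≈ -0.583861  ⇒  B ≈ 125.723°
cos(C) = (a² + b² − c²)/(2ab) = (36 + 153.76 − 62.41)/(2·6.0·12.4) = 127.35/148.8 ≈ 0.855847  ⇒  C ≈ 31.1466°
Check: A + B + C ≈ 180°

A = 23.13°, B = 125.7°, C = 31.15°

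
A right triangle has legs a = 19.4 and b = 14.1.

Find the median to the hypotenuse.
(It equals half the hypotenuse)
Hypotenuse c = √(a² + b²) = √(376.36 + 198.81) = √575.17 ≈ 23.9827
Median to hypotenuse = c/2 ≈ 23.9827/2 ≈ 11.9914

Median = 11.99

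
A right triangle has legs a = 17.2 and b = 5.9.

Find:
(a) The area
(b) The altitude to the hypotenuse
(a) The legs are perpendicular, so Area = ½·a·b = ½·17.2·5.9 = ½·101.48 = 50.74
(b) Hypotenuse c = √(a² + b²) = √(295.84 + 34.81) = √330.65 ≈ 18.1838
    Area = ½·c·h_c  ⇒  h_c = 2·Area/c = 101.48/18.1838 ≈ 5.5808

Area = 50.74, h_c = 5.581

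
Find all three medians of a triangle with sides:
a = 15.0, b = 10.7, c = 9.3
Median formula: m_a = ½√(2b² + 2c² − a²) (and cyclically). a² = 225, b² = 114.49, c² = 86.49.
m_a = ½√(2·114.49 + 2·86.49 − 225) = ½√176.96 ≈ ½·13.3026 ≈ 6.65132
m_b = ½√(2·225 + 2·86.49 − 114.49) = ½√508.49 ≈ ½·22.5497 ≈ 11.2749
m_c = ½√(2·225 + 2·114.49 − 86.49) = ½√592.49 ≈ ½·24.3411 ≈ 12.1706

m_a = 6.651, m_b = 11.27, m_c = 12.17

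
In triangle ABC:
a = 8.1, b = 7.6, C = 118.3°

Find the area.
Two sides and the included angle (SAS): A = ½·a·b·sin(C) = ½·8.1·7.6·sin(118.3°)
sin(118.3°) ≈ 0.880477
A ≈ ½·61.56·0.880477 = 30.78·0.880477 ≈ 27.1011

Area = 27.1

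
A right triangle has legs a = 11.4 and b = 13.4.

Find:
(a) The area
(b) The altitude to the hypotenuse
(a) The legs are perpendicular, so Area = ½·a·b = ½·11.4·13.4 = ½·152.76 = 76.38
(b) Hypotenuse c = √(a² + b²) = √(129.96 + 179.56) = √309.52 ≈ 17.5932
    Area = ½·c·h_c  ⇒  h_c = 2·Area/c = 152.76/17.5932 ≈ 8.68291

Area = 76.38, h_c = 8.683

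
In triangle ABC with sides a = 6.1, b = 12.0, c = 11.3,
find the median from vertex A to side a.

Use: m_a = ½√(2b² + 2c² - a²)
m_a = ½√(2·12.0² + 2·11.3² − 6.1²) = ½√(2·144 + 2·127.69 − 37.21) = ½√(288 + 255.38 − 37.21) = ½√506.17
√506.17 ≈ 22.4982, so m_a ≈ 11.2491

m_a = 11.25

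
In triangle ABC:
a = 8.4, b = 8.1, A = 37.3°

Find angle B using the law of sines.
a/sin(A) = b/sin(B)  ⇒  sin(B) = b·sin(A)/a = 8.1·sin(37.3°)/8.4
sin(37.3°) ≈ 0.605988
sin(B) ≈ 8.1·0.605988/8.4 ≈ 4.90851/8.4 ≈ 0.584346
B = arcsin(0.584346) ≈ 35.7568°
(Since b ≤ a we need B ≤ A, so the obtuse alternative 180° − 35.7568° ≈ 144.243° is rejected.)

B = 35.76°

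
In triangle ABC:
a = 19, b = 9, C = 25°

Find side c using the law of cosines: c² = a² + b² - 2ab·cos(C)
c² = 19² + 9² − 2·19·9·cos(25°)
cos(25°) ≈ 0.906308
c² ≈ 361 + 81 − 342·(0.906308) ≈ 442 − 309.957 ≈ 132.043
c ≈ √132.043 ≈ 11.491

c = 11.49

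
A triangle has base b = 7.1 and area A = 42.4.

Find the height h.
A = ½·b·h  ⇒  h = 2A/b = 2·42.4/7.1 = 84.8/7.1 ≈ 11.9437

h = 11.94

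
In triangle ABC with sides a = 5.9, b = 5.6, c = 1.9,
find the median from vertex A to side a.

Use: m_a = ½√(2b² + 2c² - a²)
m_a = ½√(2·5.6² + 2·1.9² − 5.9²) = ½√(2·31.36 + 2·3.61 − 34.81) = ½√(62.72 + 7.22 − 34.81) = ½√35.13
√35.13 ≈ 5.92706, so m_a ≈ 2.96353

m_a = 2.964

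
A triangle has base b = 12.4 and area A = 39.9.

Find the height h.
A = ½·b·h  ⇒  h = 2A/b = 2·39.9/12.4 = 79.8/12.4 ≈ 6.43548

h = 6.435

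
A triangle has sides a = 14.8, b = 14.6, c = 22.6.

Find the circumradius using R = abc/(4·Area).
First find the area with Heron's formula.
s = (14.8 + 14.6 + 22.6)/2 = 26
Area = √(s(s−a)(s−b)(s−c)) = √(26·11.2·11.4·3.4) ≈ √11286.9 ≈ 106.24
abc = 14.8·14.6·22.6 = 4883.408
R = abc/(4·Area) ≈ 4883.408/(4·106.24) = 4883.408/424.96 ≈ 11.4915

R = 11.49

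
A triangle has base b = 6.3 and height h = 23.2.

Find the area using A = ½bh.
A = ½·b·h = ½·6.3·23.2 = ½·146.16 = 73.08

Area = 73.08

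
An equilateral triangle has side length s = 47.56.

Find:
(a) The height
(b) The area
(a) The height splits the triangle into two 30-60-90 halves: h = s·√3/2 = 47.56·1.73205/2 ≈ 82.3763/2 ≈ 41.1882
(b) Area = (√3/4)·s² = (√3/4)·47.56² = (√3/4)·2261.9536 ≈ 0.433013·2261.9536 ≈ 979.455

Height = 41.19, Area = 979.5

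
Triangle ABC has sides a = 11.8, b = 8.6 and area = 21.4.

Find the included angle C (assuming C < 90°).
Area = ½·a·b·sin(C)  ⇒  sin(C) = 2·Area/(a·b) = 2·21.4/(11.8·8.6) = 42.8/101.48 ≈ 0.421758
C = arcsin(0.421758) ≈ 24.9456° (taking the acute solution since C < 90°)

C = 24.95°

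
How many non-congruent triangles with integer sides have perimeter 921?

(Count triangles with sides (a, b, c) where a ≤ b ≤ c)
Let a ≤ b ≤ c with a + b + c = 921. The only binding inequality is a + b > c, i.e. 921 − c > c, so c < 921/2; and c ≥ 921/3 since c is the largest side.
So 307 ≤ c ≤ 460. For each c, b runs from ⌈(921 − c)/2⌉ up to c (then a = 921 − b − c satisfies 1 ≤ a ≤ b automatically), giving c − ⌈(921 − c)/2⌉ + 1 choices.
Summing over c: 1 + 2 + 4 + 5 + … + 229 + 230  (154 terms, c = 307, …, 460) = 17787
Check (closed form: nearest integer to p²/48 for even p, (p+3)²/48 for odd p): (921+3)²/48 = 924²/48 = 853776/48 ≈ 17787.00 → 17787

17787 triangles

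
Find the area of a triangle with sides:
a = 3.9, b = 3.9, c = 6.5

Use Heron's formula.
s = (3.9 + 3.9 + 6.5)/2 = 14.3/2 = 7.15
s − a = 3.25, s − b = 3.25, s − c = 0.65
s(s−a)(s−b)(s−c) = 7.15·3.25·3.25·0.65 ≈ 49.0892
Area = √49.0892 ≈ 7.00637

Area = 7.006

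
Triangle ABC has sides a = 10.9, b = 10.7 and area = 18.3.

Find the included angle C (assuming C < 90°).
Area = ½·a·b·sin(C)  ⇒  sin(C) = 2·Area/(a·b) = 2·18.3/(10.9·10.7) = 36.6/116.63 ≈ 0.313813
C = arcsin(0.313813) ≈ 18.2892° (taking the acute solution since C < 90°)

C = 18.29°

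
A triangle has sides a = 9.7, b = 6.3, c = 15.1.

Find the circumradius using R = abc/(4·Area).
First find the area with Heron's formula.
s = (9.7 + 6.3 + 15.1)/2 = 15.55
Area = √(s(s−a)(s−b)(s−c)) = √(15.55·5.85·9.25·0.45) ≈ √378.652 ≈ 19.459
abc = 9.7·6.3·15.1 = 922.761
R = abc/(4·Area) ≈ 922.761/(4·19.459) = 922.761/77.836 ≈ 11.8552

R = 11.86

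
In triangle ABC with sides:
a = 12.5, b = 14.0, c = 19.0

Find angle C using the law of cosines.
c² = a² + b² − 2ab·cos(C)  ⇒  cos(C) = (a² + b² − c²)/(2ab)
cos(C) = (12.5² + 14.0² − 19.0²)/(2·12.5·14.0) = (156.25 + 196 − 361)/350 = -8.75/350 ≈ -0.025
C = arccos(-0.025) ≈ 91.4325°

C = 91.43°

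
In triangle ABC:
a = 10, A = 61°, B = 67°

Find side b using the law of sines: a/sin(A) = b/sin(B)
a/sin(A) = b/sin(B)  ⇒  b = a·sin(B)/sin(A) = 10·sin(67°)/sin(61°)
sin(67°) ≈ 0.920505, sin(61°) ≈ 0.87462
b ≈ 10·0.920505/0.87462 ≈ 9.20505/0.87462 ≈ 10.5246

b = 10.52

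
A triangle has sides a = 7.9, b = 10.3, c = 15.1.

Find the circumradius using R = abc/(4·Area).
First find the area with Heron's formula.
s = (7.9 + 10.3 + 15.1)/2 = 16.65
Area = √(s(s−a)(s−b)(s−c)) = √(16.65·8.75·6.35·1.55) ≈ √1433.93 ≈ 37.8673
abc = 7.9·10.3·15.1 = 1228.687
R = abc/(4·Area) ≈ 1228.687/(4·37.8673) = 1228.687/151.469 ≈ 8.1118

R = 8.112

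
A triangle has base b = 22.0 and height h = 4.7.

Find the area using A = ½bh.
A = ½·b·h = ½·22.0·4.7 = ½·103.4 = 51.7

Area = 51.7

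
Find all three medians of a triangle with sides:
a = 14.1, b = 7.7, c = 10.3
Median formula: m_a = ½√(2b² + 2c² − a²) (and cyclically). a² = 198.81, b² = 59.29, c² = 106.09.
m_a = ½√(2·59.29 + 2·106.09 − 198.81) = ½√131.95 ≈ ½·11.4869 ≈ 5.74347
m_b = ½√(2·198.81 + 2·106.09 − 59.29) = ½√550.51 ≈ ½·23.4629 ≈ 11.7315
m_c = ½√(2·198.81 + 2·59.29 − 106.09) = ½√410.11 ≈ ½·20.2512 ≈ 10.1256

m_a = 5.743, m_b = 11.73, m_c = 10.13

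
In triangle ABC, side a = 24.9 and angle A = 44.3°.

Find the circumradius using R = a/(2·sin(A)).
R = a/(2·sin(A)) = 24.9/(2·sin(44.3°))
sin(44.3°) ≈ 0.698415
R ≈ 24.9/(2·0.698415) = 24.9/1.39683 ≈ 17.8261

R = 17.83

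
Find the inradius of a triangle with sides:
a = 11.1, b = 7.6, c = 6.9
r = Area/s where s is the semi-perimeter.
s = (11.1 + 7.6 + 6.9)/2 = 25.6/2 = 12.8
Area = √(s(s−a)(s−b)(s−c)) = √(12.8·1.7·5.2·5.9) ≈ √667.597 ≈ 25.8379
r ≈ 25.8379/12.8 ≈ 2.01859

r = 2.019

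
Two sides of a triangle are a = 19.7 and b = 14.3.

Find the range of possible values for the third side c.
Triangle inequality: |a − b| < c < a + b
|a − b| = |19.7 − 14.3| = 5.4
a + b = 19.7 + 14.3 = 34

5.4 < c < 34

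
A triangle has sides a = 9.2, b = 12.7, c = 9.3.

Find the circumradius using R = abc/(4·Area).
First find the area with Heron's formula.
s = (9.2 + 12.7 + 9.3)/2 = 15.6
Area = √(s(s−a)(s−b)(s−c)) = √(15.6·6.4·2.9·6.3) ≈ √1824.08 ≈ 42.7092
abc = 9.2·12.7·9.3 = 1086.612
R = abc/(4·Area) ≈ 1086.612/(4·42.7092) = 1086.612/170.837 ≈ 6.36052

R = 6.361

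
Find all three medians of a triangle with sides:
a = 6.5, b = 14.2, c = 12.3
Median formula: m_a = ½√(2b² + 2c² − a²) (and cyclically). a² = 42.25, b² = 201.64, c² = 151.29.
m_a = ½√(2·201.64 + 2·151.29 − 42.25) = ½√663.61 ≈ ½·25.7606 ≈ 12.8803
m_b = ½√(2·42.25 + 2·151.29 − 201.64) = ½√185.44 ≈ ½·13.6176 ≈ 6.80882
m_c = ½√(2·42.25 + 2·201.64 − 151.29) = ½√336.49 ≈ ½·18.3437 ≈ 9.17183

m_a = 12.88, m_b = 6.809, m_c = 9.172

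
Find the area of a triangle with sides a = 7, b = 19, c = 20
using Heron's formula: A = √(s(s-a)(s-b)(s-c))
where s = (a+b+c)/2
s = (7 + 19 + 20)/2 = 46/2 = 23
s − a = 16, s − b = 4, s − c = 3
s(s−a)(s−b)(s−c) = 23·16·4·3 = 4416
Area = √4416 ≈ 66.453

s = 23.0, Area = 66.45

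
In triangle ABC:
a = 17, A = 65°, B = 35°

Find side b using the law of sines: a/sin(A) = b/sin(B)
a/sin(A) = b/sin(B)  ⇒  b = a·sin(B)/sin(A) = 17·sin(35°)/sin(65°)
sin(35°) ≈ 0.573576, sin(65°) ≈ 0.906308
b ≈ 17·0.573576/0.906308 ≈ 9.7508/0.906308 ≈ 10.7588

b = 10.76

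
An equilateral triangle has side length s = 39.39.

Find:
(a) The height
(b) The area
(a) The height splits the triangle into two 30-60-90 halves: h = s·√3/2 = 39.39·1.73205/2 ≈ 68.2255/2 ≈ 34.1127
(b) Area = (√3/4)·s² = (√3/4)·39.39² = (√3/4)·1551.5721 ≈ 0.433013·1551.5721 ≈ 671.85

Height = 34.11, Area = 671.9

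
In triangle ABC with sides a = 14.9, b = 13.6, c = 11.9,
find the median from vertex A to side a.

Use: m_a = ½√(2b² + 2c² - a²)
m_a = ½√(2·13.6² + 2·11.9² − 14.9²) = ½√(2·184.96 + 2·141.61 − 222.01) = ½√(369.92 + 283.22 − 222.01) = ½√431.13
√431.13 ≈ 20.7637, so m_a ≈ 10.3818

m_a = 10.38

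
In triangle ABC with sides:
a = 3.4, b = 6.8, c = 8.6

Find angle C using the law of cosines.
c² = a² + b² − 2ab·cos(C)  ⇒  cos(C) = (a² + b² − c²)/(2ab)
cos(C) = (3.4² + 6.8² − 8.6²)/(2·3.4·6.8) = (11.56 + 46.24 − 73.96)/46.24 = -16.16/46.24 ≈ -0.349481
C = arccos(-0.349481) ≈ 110.456°

C = 110.5°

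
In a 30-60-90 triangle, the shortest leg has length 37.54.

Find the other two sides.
In a 30-60-90 triangle the sides are in ratio 1 : √3 : 2 (short leg : long leg : hypotenuse).
Long leg = 37.54·√3 ≈ 37.54·1.73205 ≈ 65.0212
Hypotenuse = 2·37.54 = 75.08

Long leg = 37.54√3 = 65.02, Hypotenuse = 75.08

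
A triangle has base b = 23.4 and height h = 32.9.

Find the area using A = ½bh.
A = ½·b·h = ½·23.4·32.9 = ½·769.86 = 384.93

Area = 384.93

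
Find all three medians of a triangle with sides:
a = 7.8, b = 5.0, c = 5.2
Median formula: m_a = ½√(2b² + 2c² − a²) (and cyclically). a² = 60.84, b² = 25, c² = 27.04.
m_a = ½√(2·25 + 2·27.04 − 60.84) = ½√43.24 ≈ ½·6.57571 ≈ 3.28786
m_b = ½√(2·60.84 + 2·27.04 − 25) = ½√150.76 ≈ ½·12.2784 ≈ 6.13922
m_c = ½√(2·60.84 + 2·25 − 27.04) = ½√144.64 ≈ ½·12.0266 ≈ 6.01332

m_a = 3.288, m_b = 6.139, m_c = 6.013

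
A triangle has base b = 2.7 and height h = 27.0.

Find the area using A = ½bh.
A = ½·b·h = ½·2.7·27.0 = ½·72.9 = 36.45

Area = 36.45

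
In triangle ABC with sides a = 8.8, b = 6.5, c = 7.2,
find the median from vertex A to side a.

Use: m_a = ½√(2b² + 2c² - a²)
m_a = ½√(2·6.5² + 2·7.2² − 8.8²) = ½√(2·42.25 + 2·51.84 − 77.44) = ½√(84.5 + 103.68 − 77.44) = ½√110.74
√110.74 ≈ 10.5233, so m_a ≈ 5.26165

m_a = 5.262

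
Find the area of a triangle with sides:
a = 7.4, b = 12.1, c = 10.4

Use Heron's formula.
s = (7.4 + 12.1 + 10.4)/2 = 29.9/2 = 14.95
s − a = 7.55, s − b = 2.85, s − c = 4.55
s(s−a)(s−b)(s−c) = 14.95·7.55·2.85·4.55 ≈ 1463.67
Area = √1463.67 ≈ 38.258

Area = 38.26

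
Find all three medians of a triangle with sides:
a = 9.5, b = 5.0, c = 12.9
Median formula: m_a = ½√(2b² + 2c² − a²) (and cyclically). a² = 90.25, b² = 25, c² = 166.41.
m_a = ½√(2·25 + 2·166.41 − 90.25) = ½√292.57 ≈ ½·17.1047 ≈ 8.55234
m_b = ½√(2·90.25 + 2·166.41 − 25) = ½√488.32 ≈ ½·22.098 ≈ 11.049
m_c = ½√(2·90.25 + 2·25 − 166.41) = ½√64.09 ≈ ½·8.00562 ≈ 4.00281

m_a = 8.552, m_b = 11.05, m_c = 4.003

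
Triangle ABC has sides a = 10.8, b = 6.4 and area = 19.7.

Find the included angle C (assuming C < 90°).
Area = ½·a·b·sin(C)  ⇒  sin(C) = 2·Area/(a·b) = 2·19.7/(10.8·6.4) = 39.4/69.12 ≈ 0.570023
C = arcsin(0.570023) ≈ 34.7518° (taking the acute solution since C < 90°)

C = 34.75°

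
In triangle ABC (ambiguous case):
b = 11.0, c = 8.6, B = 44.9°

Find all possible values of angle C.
b/sin(B) = c/sin(C)  ⇒  sin(C) = c·sin(B)/b = 8.6·sin(44.9°)/11.0
sin(44.9°) ≈ 0.705872
sin(C) ≈ 8.6·0.705872/11.0 ≈ 6.0705/11.0 ≈ 0.551863
Candidate 1: C₁ = arcsin(0.551863) ≈ 33.4949°  →  A = 180° − 44.9° − 33.4949° ≈ 101.605° > 0, valid
Candidate 2: C₂ = 180° − C₁ ≈ 146.505°  →  A = 180° − 44.9° − 146.505° ≈ -11.4051° ≤ 0, not a valid triangle

C = 33.49° (one solution)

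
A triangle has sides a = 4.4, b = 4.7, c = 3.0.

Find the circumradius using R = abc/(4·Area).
First find the area with Heron's formula.
s = (4.4 + 4.7 + 3.0)/2 = 6.05
Area = √(s(s−a)(s−b)(s−c)) = √(6.05·1.65·1.35·3.05) ≈ √41.1029 ≈ 6.41116
abc = 4.4·4.7·3.0 = 62.04
R = abc/(4·Area) ≈ 62.04/(4·6.41116) = 62.04/25.6446 ≈ 2.41922

R = 2.419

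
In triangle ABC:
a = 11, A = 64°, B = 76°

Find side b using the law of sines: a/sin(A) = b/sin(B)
a/sin(A) = b/sin(B)  ⇒  b = a·sin(B)/sin(A) = 11·sin(76°)/sin(64°)
sin(76°) ≈ 0.970296, sin(64°) ≈ 0.898794
b ≈ 11·0.970296/0.898794 ≈ 10.6733/0.898794 ≈ 11.8751

b = 11.88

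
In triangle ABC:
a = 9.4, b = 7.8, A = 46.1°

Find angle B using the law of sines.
a/sin(A) = b/sin(B)  ⇒  sin(B) = b·sin(A)/a = 7.8·sin(46.1°)/9.4
sin(46.1°) ≈ 0.720551
sin(B) ≈ 7.8·0.720551/9.4 ≈ 5.6203/9.4 ≈ 0.597904
B = arcsin(0.597904) ≈ 36.7199°
(Since b ≤ a we need B ≤ A, so the obtuse alternative 180° − 36.7199° ≈ 143.28° is rejected.)

B = 36.72°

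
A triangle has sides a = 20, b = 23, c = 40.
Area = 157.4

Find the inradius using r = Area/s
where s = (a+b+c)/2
s = (20 + 23 + 40)/2 = 83/2 = 41.5
r = Area/s = 157.4/41.5 ≈ 3.79277

r = 3.793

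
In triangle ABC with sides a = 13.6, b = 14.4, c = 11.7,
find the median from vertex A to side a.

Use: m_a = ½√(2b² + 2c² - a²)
m_a = ½√(2·14.4² + 2·11.7² − 13.6²) = ½√(2·207.36 + 2·136.89 − 184.96) = ½√(414.72 + 273.78 − 184.96) = ½√503.54
√503.54 ≈ 22.4397, so m_a ≈ 11.2198

m_a = 11.22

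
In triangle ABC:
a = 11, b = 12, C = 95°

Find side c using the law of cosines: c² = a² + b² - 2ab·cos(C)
c² = 11² + 12² − 2·11·12·cos(95°)
cos(95°) ≈ -0.0871557
c² ≈ 121 + 144 − 264·(-0.0871557) ≈ 265 + 23.0091 ≈ 288.009
c ≈ √288.009 ≈ 16.9708

c = 16.97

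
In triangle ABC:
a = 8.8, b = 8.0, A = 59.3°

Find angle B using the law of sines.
a/sin(A) = b/sin(B)  ⇒  sin(B) = b·sin(A)/a = 8.0·sin(59.3°)/8.8
sin(59.3°) ≈ 0.859852
sin(B) ≈ 8.0·0.859852/8.8 ≈ 6.87882/8.8 ≈ 0.781684
B = arcsin(0.781684) ≈ 51.415°
(Since b ≤ a we need B ≤ A, so the obtuse alternative 180° − 51.415° ≈ 128.585° is rejected.)

B = 51.42°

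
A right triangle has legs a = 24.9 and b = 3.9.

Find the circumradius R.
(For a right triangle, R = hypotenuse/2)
Hypotenuse c = √(a² + b²) = √(620.01 + 15.21) = √635.22 ≈ 25.2036
R = c/2 ≈ 25.2036/2 ≈ 12.6018

R = 12.6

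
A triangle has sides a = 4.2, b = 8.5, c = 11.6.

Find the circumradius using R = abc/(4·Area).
First find the area with Heron's formula.
s = (4.2 + 8.5 + 11.6)/2 = 12.15
Area = √(s(s−a)(s−b)(s−c)) = √(12.15·7.95·3.65·0.55) ≈ √193.909 ≈ 13.9251
abc = 4.2·8.5·11.6 = 414.12
R = abc/(4·Area) ≈ 414.12/(4·13.9251) = 414.12/55.7005 ≈ 7.43476

R = 7.435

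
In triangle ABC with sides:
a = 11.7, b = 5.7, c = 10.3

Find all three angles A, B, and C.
Law of cosines for each angle (a² = 136.89, b² = 32.49, c² = 106.09):
cos(A) = (b² + c² − a²)/(2bc) = (32.49 + 106.09 − 136.89)/(2·5.7·10.3) = 1.69/117.42 ≈ 0.0143928  ⇒  A ≈ 89.1753°
cos(B) = (a² + c² − b²)/(2ac) = (136.89 + 106.09 − 32.49)/(2·11.7·10.3) = 210.49/241.02 ≈ 0.87333  ⇒  B ≈ 29.1521°
cos(C) = (a² + b² − c²)/(2ab) = (136.89 + 32.49 − 106.09)/(2·11.7·5.7) = 63.29/133.38 ≈ 0.474509  ⇒  C ≈ 61.6726°
Check: A + B + C ≈ 180°

A = 89.18°, B = 29.15°, C = 61.67°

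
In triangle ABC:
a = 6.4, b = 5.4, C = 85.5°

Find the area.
Two sides and the included angle (SAS): A = ½·a·b·sin(C) = ½·6.4·5.4·sin(85.5°)
sin(85.5°) ≈ 0.996917
A ≈ ½·34.56·0.996917 = 17.28·0.996917 ≈ 17.2267

Area = 17.23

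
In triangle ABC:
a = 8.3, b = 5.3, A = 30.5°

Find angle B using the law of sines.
a/sin(A) = b/sin(B)  ⇒  sin(B) = b·sin(A)/a = 5.3·sin(30.5°)/8.3
sin(30.5°) ≈ 0.507538
sin(B) ≈ 5.3·0.507538/8.3 ≈ 2.68995/8.3 ≈ 0.324091
B = arcsin(0.324091) ≈ 18.9105°
(Since b ≤ a we need B ≤ A, so the obtuse alternative 180° − 18.9105° ≈ 161.09° is rejected.)

B = 18.91°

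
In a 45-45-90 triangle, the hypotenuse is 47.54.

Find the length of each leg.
In a 45-45-90 triangle hypotenuse = leg·√2, so leg = hypotenuse/√2.
Leg = 47.54/√2 ≈ 47.54/1.41421 ≈ 33.6159

Each leg = 33.62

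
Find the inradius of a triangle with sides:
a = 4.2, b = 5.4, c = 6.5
r = Area/s where s is the semi-perimeter.
s = (4.2 + 5.4 + 6.5)/2 = 16.1/2 = 8.05
Area = √(s(s−a)(s−b)(s−c)) = √(8.05·3.85·2.65·1.55) ≈ √127.302 ≈ 11.2828
r ≈ 11.2828/8.05 ≈ 1.40159

r = 1.402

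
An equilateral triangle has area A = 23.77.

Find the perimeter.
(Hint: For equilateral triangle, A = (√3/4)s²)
A = (√3/4)s²  ⇒  s² = 4A/√3 = 4·23.77/√3 = 95.08/1.73205 ≈ 54.8945
s ≈ √54.8945 ≈ 7.40908
Perimeter = 3s ≈ 3·7.40908 ≈ 22.2272

Perimeter = 22.23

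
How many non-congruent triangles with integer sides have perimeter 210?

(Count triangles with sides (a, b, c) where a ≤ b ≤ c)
Let a ≤ b ≤ c with a + b + c = 210. The only binding inequality is a + b > c, i.e. 210 − c > c, so c < 210/2; and c ≥ 210/3 since c is the largest side.
So 70 ≤ c ≤ 104. For each c, b runs from ⌈(210 − c)/2⌉ up to c (then a = 210 − b − c satisfies 1 ≤ a ≤ b automatically), giving c − ⌈(210 − c)/2⌉ + 1 choices.
Summing over c: 1 + 2 + 4 + 5 + … + 50 + 52  (35 terms, c = 70, …, 104) = 919
Check (closed form: nearest integer to p²/48 for even p, (p+3)²/48 for odd p): 210²/48 = 44100/48 ≈ 918.75 → 919

919 triangles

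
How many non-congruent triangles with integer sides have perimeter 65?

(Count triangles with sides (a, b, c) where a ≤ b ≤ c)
Let a ≤ b ≤ c with a + b + c = 65. The only binding inequality is a + b > c, i.e. 65 − c > c, so c < 65/2; and c ≥ 65/3 since c is the largest side.
So 22 ≤ c ≤ 32. For each c, b runs from ⌈(65 − c)/2⌉ up to c (then a = 65 − b − c satisfies 1 ≤ a ≤ b automatically), giving c − ⌈(65 − c)/2⌉ + 1 choices.
Summing over c: 1 + 3 + 4 + 6 + 7 + 9 + 10 + 12 + 13 + 15 + 16 = 96
Check (closed form: nearest integer to p²/48 for even p, (p+3)²/48 for odd p): (65+3)²/48 = 68²/48 = 4624/48 ≈ 96.33 → 96

96 triangles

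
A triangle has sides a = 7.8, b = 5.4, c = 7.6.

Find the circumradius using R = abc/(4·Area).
First find the area with Heron's formula.
s = (7.8 + 5.4 + 7.6)/2 = 10.4
Area = √(s(s−a)(s−b)(s−c)) = √(10.4·2.6·5·2.8) ≈ √378.56 ≈ 19.4566
abc = 7.8·5.4·7.6 = 320.112
R = abc/(4·Area) ≈ 320.112/(4·19.4566) = 320.112/77.8265 ≈ 4.11315

R = 4.113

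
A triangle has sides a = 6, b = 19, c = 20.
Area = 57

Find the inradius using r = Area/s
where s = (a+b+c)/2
s = (6 + 19 + 20)/2 = 45/2 = 22.5
r = Area/s = 57/22.5 ≈ 2.53333

r = 2.533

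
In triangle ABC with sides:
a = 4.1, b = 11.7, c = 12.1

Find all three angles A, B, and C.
Law of cosines for each angle (a² = 16.81, b² = 136.89, c² = 146.41):
cos(A) = (b² + c² − a²)/(2bc) = (136.89 + 146.41 − 16.81)/(2·11.7·12.1) = 266.49/283.14 ≈ 0.941195  ⇒  A ≈ 19.7468°
cos(B) = (a² + c² − b²)/(2ac) = (16.81 + 146.41 − 136.89)/(2·4.1·12.1) = 26.33/99.22 ≈ 0.26537  ⇒  B ≈ 74.6111°
cos(C) = (a² + b² − c²)/(2ab) = (16.81 + 136.89 − 146.41)/(2·4.1·11.7) = 7.29/95.94 ≈ 0.075985  ⇒  C ≈ 85.6422°
Check: A + B + C ≈ 180°

A = 19.75°, B = 74.61°, C = 85.64°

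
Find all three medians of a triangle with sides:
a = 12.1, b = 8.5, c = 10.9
Median formula: m_a = ½√(2b² + 2c² − a²) (and cyclically). a² = 146.41, b² = 72.25, c² = 118.81.
m_a = ½√(2·72.25 + 2·118.81 − 146.41) = ½√235.71 ≈ ½·15.3528 ≈ 7.67642
m_b = ½√(2·146.41 + 2·118.81 − 72.25) = ½√458.19 ≈ ½·21.4054 ≈ 10.7027
m_c = ½√(2·146.41 + 2·72.25 − 118.81) = ½√318.51 ≈ ½·17.8468 ≈ 8.92342

m_a = 7.676, m_b = 10.7, m_c = 8.923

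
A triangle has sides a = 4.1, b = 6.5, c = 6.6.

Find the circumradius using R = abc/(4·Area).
First find the area with Heron's formula.
s = (4.1 + 6.5 + 6.6)/2 = 8.6
Area = √(s(s−a)(s−b)(s−c)) = √(8.6·4.5·2.1·2) ≈ √162.54 ≈ 12.7491
abc = 4.1·6.5·6.6 = 175.89
R = abc/(4·Area) ≈ 175.89/(4·12.7491) = 175.89/50.9965 ≈ 3.44906

R = 3.449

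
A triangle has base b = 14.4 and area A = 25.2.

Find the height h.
A = ½·b·h  ⇒  h = 2A/b = 2·25.2/14.4 = 50.4/14.4 ≈ 3.5

h = 3.5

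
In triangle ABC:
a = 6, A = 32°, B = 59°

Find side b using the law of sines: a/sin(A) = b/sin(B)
a/sin(A) = b/sin(B)  ⇒  b = a·sin(B)/sin(A) = 6·sin(59°)/sin(32°)
sin(59°) ≈ 0.857167, sin(32°) ≈ 0.529919
b ≈ 6·0.857167/0.529919 ≈ 5.143/0.529919 ≈ 9.70526

b = 9.705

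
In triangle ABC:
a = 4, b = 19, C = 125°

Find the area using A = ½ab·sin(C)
A = ½·a·b·sin(C) = ½·4·19·sin(125°)
sin(125°) ≈ 0.819152
A ≈ ½·76·0.819152 = 38·0.819152 ≈ 31.1278

Area = 31.13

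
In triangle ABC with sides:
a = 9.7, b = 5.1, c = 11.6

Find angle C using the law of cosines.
c² = a² + b² − 2ab·cos(C)  ⇒  cos(C) = (a² + b² − c²)/(2ab)
cos(C) = (9.7² + 5.1² − 11.6²)/(2·9.7·5.1) = (94.09 + 26.01 − 134.56)/98.94 = -14.46/98.94 ≈ -0.146149
C = arccos(-0.146149) ≈ 98.4038°

C = 98.4°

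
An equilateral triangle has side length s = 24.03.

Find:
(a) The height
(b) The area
(a) The height splits the triangle into two 30-60-90 halves: h = s·√3/2 = 24.03·1.73205/2 ≈ 41.6212/2 ≈ 20.8106
(b) Area = (√3/4)·s² = (√3/4)·24.03² = (√3/4)·577.4409 ≈ 0.433013·577.4409 ≈ 250.039

Height = 20.81, Area = 250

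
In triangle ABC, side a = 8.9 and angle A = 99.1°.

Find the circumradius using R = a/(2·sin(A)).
R = a/(2·sin(A)) = 8.9/(2·sin(99.1°))
sin(99.1°) ≈ 0.987414
R ≈ 8.9/(2·0.987414) = 8.9/1.97483 ≈ 4.50672

R = 4.507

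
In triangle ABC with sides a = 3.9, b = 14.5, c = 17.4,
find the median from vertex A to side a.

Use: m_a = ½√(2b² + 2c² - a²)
m_a = ½√(2·14.5² + 2·17.4² − 3.9²) = ½√(2·210.25 + 2·302.76 − 15.21) = ½√(420.5 + 605.52 − 15.21) = ½√1010.81
√1010.81 ≈ 31.7932, so m_a ≈ 15.8966

m_a = 15.9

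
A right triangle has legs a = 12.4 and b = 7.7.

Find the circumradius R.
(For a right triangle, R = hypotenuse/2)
Hypotenuse c = √(a² + b²) = √(153.76 + 59.29) = √213.05 ≈ 14.5962
R = c/2 ≈ 14.5962/2 ≈ 7.29812

R = 7.298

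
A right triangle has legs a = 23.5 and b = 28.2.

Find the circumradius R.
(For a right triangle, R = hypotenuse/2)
Hypotenuse c = √(a² + b²) = √(552.25 + 795.24) = √1347.49 ≈ 36.7082
R = c/2 ≈ 36.7082/2 ≈ 18.3541

R = 18.35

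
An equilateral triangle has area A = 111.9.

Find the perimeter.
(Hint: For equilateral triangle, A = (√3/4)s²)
A = (√3/4)s²  ⇒  s² = 4A/√3 = 4·111.9/√3 = 447.6/1.73205 ≈ 258.422
s ≈ √258.422 ≈ 16.0755
Perimeter = 3s ≈ 3·16.0755 ≈ 48.2265

Perimeter = 48.23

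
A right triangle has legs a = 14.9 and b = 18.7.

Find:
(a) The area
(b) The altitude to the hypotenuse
(a) The legs are perpendicular, so Area = ½·a·b = ½·14.9·18.7 = ½·278.63 = 139.315
(b) Hypotenuse c = √(a² + b²) = √(222.01 + 349.69) = √571.7 ≈ 23.9102
    Area = ½·c·h_c  ⇒  h_c = 2·Area/c = 278.63/23.9102 ≈ 11.6532

Area = 139.315, h_c = 11.65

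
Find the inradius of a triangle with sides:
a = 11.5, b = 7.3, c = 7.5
r = Area/s where s is the semi-perimeter.
s = (11.5 + 7.3 + 7.5)/2 = 26.3/2 = 13.15
Area = √(s(s−a)(s−b)(s−c)) = √(13.15·1.65·5.85·5.65) ≈ √717.157 ≈ 26.7798
r ≈ 26.7798/13.15 ≈ 2.03649

r = 2.036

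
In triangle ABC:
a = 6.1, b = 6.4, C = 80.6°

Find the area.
Two sides and the included angle (SAS): A = ½·a·b·sin(C) = ½·6.1·6.4·sin(80.6°)
sin(80.6°) ≈ 0.986572
A ≈ ½·39.04·0.986572 = 19.52·0.986572 ≈ 19.2579

Area = 19.26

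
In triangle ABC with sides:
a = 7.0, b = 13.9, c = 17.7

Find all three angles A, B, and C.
Law of cosines for each angle (a² = 49, b² = 193.21, c² = 313.29):
cos(A) = (b² + c² − a²)/(2bc) = (193.21 + 313.29 − 49)/(2·13.9·17.7) = 457.5/492.06 ≈ 0.929765  ⇒  A ≈ 21.6018°
cos(B) = (a² + c² − b²)/(2ac) = (49 + 313.29 − 193.21)/(2·7.0·17.7) = 169.08/247.8 ≈ 0.682324  ⇒  B ≈ 46.9744°
cos(C) = (a² + b² − c²)/(2ab) = (49 + 193.21 − 313.29)/(2·7.0·13.9) = -71.08/194.6 ≈ -0.365262  ⇒  C ≈ 111.424°
Check: A + B + C ≈ 180°

A = 21.6°, B = 46.97°, C = 111.4°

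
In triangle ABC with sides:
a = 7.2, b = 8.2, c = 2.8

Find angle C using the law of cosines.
c² = a² + b² − 2ab·cos(C)  ⇒  cos(C) = (a² + b² − c²)/(2ab)
cos(C) = (7.2² + 8.2² − 2.8²)/(2·7.2·8.2) = (51.84 + 67.24 − 7.84)/118.08 = 111.24/118.08 ≈ 0.942073
C = arccos(0.942073) ≈ 19.5973°

C = 19.6°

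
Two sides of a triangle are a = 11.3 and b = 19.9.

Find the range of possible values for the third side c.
Triangle inequality: |a − b| < c < a + b
|a − b| = |11.3 − 19.9| = 8.6
a + b = 11.3 + 19.9 = 31.2

8.6 < c < 31.2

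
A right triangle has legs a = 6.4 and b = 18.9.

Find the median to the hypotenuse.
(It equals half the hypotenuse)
Hypotenuse c = √(a² + b²) = √(40.96 + 357.21) = √398.17 ≈ 19.9542
Median to hypotenuse = c/2 ≈ 19.9542/2 ≈ 9.9771

Median = 9.977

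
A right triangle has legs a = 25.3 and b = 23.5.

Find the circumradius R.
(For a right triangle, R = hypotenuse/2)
Hypotenuse c = √(a² + b²) = √(640.09 + 552.25) = √1192.34 ≈ 34.5303
R = c/2 ≈ 34.5303/2 ≈ 17.2651

R = 17.27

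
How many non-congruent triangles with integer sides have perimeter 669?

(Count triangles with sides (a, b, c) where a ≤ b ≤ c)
Let a ≤ b ≤ c with a + b + c = 669. The only binding inequality is a + b > c, i.e. 669 − c > c, so c < 669/2; and c ≥ 669/3 since c is the largest side.
So 223 ≤ c ≤ 334. For each c, b runs from ⌈(669 − c)/2⌉ up to c (then a = 669 − b − c satisfies 1 ≤ a ≤ b automatically), giving c − ⌈(669 − c)/2⌉ + 1 choices.
Summing over c: 1 + 2 + 4 + 5 + … + 166 + 167  (112 terms, c = 223, …, 334) = 9408
Check (closed form: nearest integer to p²/48 for even p, (p+3)²/48 for odd p): (669+3)²/48 = 672²/48 = 451584/48 ≈ 9408.00 → 9408

9408 triangles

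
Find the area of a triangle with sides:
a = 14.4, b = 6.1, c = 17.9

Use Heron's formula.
s = (14.4 + 6.1 + 17.9)/2 = 38.4/2 = 19.2
s − a = 4.8, s − b = 13.1, s − c = 1.3
s(s−a)(s−b)(s−c) = 19.2·4.8·13.1·1.3 ≈ 1569.48
Area = √1569.48 ≈ 39.6167

Area = 39.62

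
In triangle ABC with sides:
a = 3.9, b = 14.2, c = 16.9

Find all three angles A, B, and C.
Law of cosines for each angle (a² = 15.21, b² = 201.64, c² = 285.61):
cos(A) = (b² + c² − a²)/(2bc) = (201.64 + 285.61 − 15.21)/(2·14.2·16.9) = 472.04/479.96 ≈ 0.983499  ⇒  A ≈ 10.4231°
cos(B) = (a² + c² − b²)/(2ac) = (15.21 + 285.61 − 201.64)/(2·3.9·16.9) = 99.18/131.82 ≈ 0.75239  ⇒  B ≈ 41.2022°
cos(C) = (a² + b² − c²)/(2ab) = (15.21 + 201.64 − 285.61)/(2·3.9·14.2) = -68.76/110.76 ≈ -0.620802  ⇒  C ≈ 128.375°
Check: A + B + C ≈ 180°

A = 10.42°, B = 41.2°, C = 128.4°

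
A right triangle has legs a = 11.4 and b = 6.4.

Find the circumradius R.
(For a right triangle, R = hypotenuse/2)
Hypotenuse c = √(a² + b²) = √(129.96 + 40.96) = √170.92 ≈ 13.0736
R = c/2 ≈ 13.0736/2 ≈ 6.53682

R = 6.537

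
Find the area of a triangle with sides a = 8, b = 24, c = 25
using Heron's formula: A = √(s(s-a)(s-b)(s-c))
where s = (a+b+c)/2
s = (8 + 24 + 25)/2 = 57/2 = 28.5
s − a = 20.5, s − b = 4.5, s − c = 3.5
s(s−a)(s−b)(s−c) = 28.5·20.5·4.5·3.5 = 9201.9375
Area = √9201.9375 ≈ 95.9267

s = 28.5, Area = 95.93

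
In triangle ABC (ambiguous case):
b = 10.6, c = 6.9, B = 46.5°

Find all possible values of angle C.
b/sin(B) = c/sin(C)  ⇒  sin(C) = c·sin(B)/b = 6.9·sin(46.5°)/10.6
sin(46.5°) ≈ 0.725374
sin(C) ≈ 6.9·0.725374/10.6 ≈ 5.00508/10.6 ≈ 0.472178
Candidate 1: C₁ = arcsin(0.472178) ≈ 28.1757°  →  A = 180° − 46.5° − 28.1757° ≈ 105.324° > 0, valid
Candidate 2: C₂ = 180° − C₁ ≈ 151.824°  →  A = 180° − 46.5° − 151.824° ≈ -18.3243° ≤ 0, not a valid triangle

C = 28.18° (one solution)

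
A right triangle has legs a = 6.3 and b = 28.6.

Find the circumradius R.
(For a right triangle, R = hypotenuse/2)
Hypotenuse c = √(a² + b²) = √(39.69 + 817.96) = √857.65 ≈ 29.2857
R = c/2 ≈ 29.2857/2 ≈ 14.6428

R = 14.64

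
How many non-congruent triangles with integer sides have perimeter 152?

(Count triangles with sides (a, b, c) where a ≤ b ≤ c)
Let a ≤ b ≤ c with a + b + c = 152. The only binding inequality is a + b > c, i.e. 152 − c > c, so c < 152/2; and c ≥ 152/3 since c is the largest side.
So 51 ≤ c ≤ 75. For each c, b runs from ⌈(152 − c)/2⌉ up to c (then a = 152 − b − c satisfies 1 ≤ a ≤ b automatically), giving c − ⌈(152 − c)/2⌉ + 1 choices.
Summing over c: 1 + 3 + 4 + 6 + … + 36 + 37  (25 terms, c = 51, …, 75) = 481
Check (closed form: nearest integer to p²/48 for even p, (p+3)²/48 for odd p): 152²/48 = 23104/48 ≈ 481.33 → 481

481 triangles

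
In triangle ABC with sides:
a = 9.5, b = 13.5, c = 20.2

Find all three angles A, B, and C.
Law of cosines for each angle (a² = 90.25, b² = 182.25, c² = 408.04):
cos(A) = (b² + c² − a²)/(2bc) = (182.25 + 408.04 − 90.25)/(2·13.5·20.2) = 500.04/545.4 ≈ 0.916832  ⇒  A ≈ 23.5328°
cos(B) = (a² + c² − b²)/(2ac) = (90.25 + 408.04 − 182.25)/(2·9.5·20.2) = 316.04/383.8 ≈ 0.82345  ⇒  B ≈ 34.5684°
cos(C) = (a² + b² − c²)/(2ab) = (90.25 + 182.25 − 408.04)/(2·9.5·13.5) = -135.54/256.5 ≈ -0.528421  ⇒  C ≈ 121.899°
Check: A + B + C ≈ 180°

A = 23.53°, B = 34.57°, C = 121.9°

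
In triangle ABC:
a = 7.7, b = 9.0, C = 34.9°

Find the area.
Two sides and the included angle (SAS): A = ½·a·b·sin(C) = ½·7.7·9.0·sin(34.9°)
sin(34.9°) ≈ 0.572146
A ≈ ½·69.3·0.572146 = 34.65·0.572146 ≈ 19.8249

Area = 19.82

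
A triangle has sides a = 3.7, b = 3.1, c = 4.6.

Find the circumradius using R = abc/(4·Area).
First find the area with Heron's formula.
s = (3.7 + 3.1 + 4.6)/2 = 5.7
Area = √(s(s−a)(s−b)(s−c)) = √(5.7·2·2.6·1.1) ≈ √32.604 ≈ 5.70999
abc = 3.7·3.1·4.6 = 52.762
R = abc/(4·Area) ≈ 52.762/(4·5.70999) = 52.762/22.84 ≈ 2.31007

R = 2.31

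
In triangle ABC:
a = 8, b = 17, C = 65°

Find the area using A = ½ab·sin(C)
A = ½·a·b·sin(C) = ½·8·17·sin(65°)
sin(65°) ≈ 0.906308
A ≈ ½·136·0.906308 = 68·0.906308 ≈ 61.6289

Area = 61.63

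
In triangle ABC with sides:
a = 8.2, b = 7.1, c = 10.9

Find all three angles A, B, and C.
Law of cosines for each angle (a² = 67.24, b² = 50.41, c² = 118.81):
cos(A) = (b² + c² − a²)/(2bc) = (50.41 + 118.81 − 67.24)/(2·7.1·10.9) = 101.98/154.78 ≈ 0.658871  ⇒  A ≈ 48.7862°
cos(B) = (a² + c² − b²)/(2ac) = (67.24 + 118.81 − 50.41)/(2·8.2·10.9) = 135.64/178.76 ≈ 0.758783  ⇒  B ≈ 40.643°
cos(C) = (a² + b² − c²)/(2ab) = (67.24 + 50.41 − 118.81)/(2·8.2·7.1) = -1.16/116.44 ≈ -0.00996221  ⇒  C ≈ 90.5708°
Check: A + B + C ≈ 180°

A = 48.79°, B = 40.64°, C = 90.57°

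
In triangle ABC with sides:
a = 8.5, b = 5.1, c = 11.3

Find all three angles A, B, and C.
Law of cosines for each angle (a² = 72.25, b² = 26.01, c² = 127.69):
cos(A) = (b² + c² − a²)/(2bc) = (26.01 + 127.69 − 72.25)/(2·5.1·11.3) = 81.45/115.26 ≈ 0.706663  ⇒  A ≈ 45.0359°
cos(B) = (a² + c² − b²)/(2ac) = (72.25 + 127.69 − 26.01)/(2·8.5·11.3) = 173.93/192.1 ≈ 0.905414  ⇒  B ≈ 25.1209°
cos(C) = (a² + b² − c²)/(2ab) = (72.25 + 26.01 − 127.69)/(2·8.5·5.1) = -29.43/86.7 ≈ -0.339446  ⇒  C ≈ 109.843°
Check: A + B + C ≈ 180°

A = 45.04°, B = 25.12°, C = 109.8°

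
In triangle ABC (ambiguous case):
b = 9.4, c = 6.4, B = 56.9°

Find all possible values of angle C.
b/sin(B) = c/sin(C)  ⇒  sin(C) = c·sin(B)/b = 6.4·sin(56.9°)/9.4
sin(56.9°) ≈ 0.837719
sin(C) ≈ 6.4·0.837719/9.4 ≈ 5.3614/9.4 ≈ 0.570362
Candidate 1: C₁ = arcsin(0.570362) ≈ 34.7755°  →  A = 180° − 56.9° − 34.7755° ≈ 88.3245° > 0, valid
Candidate 2: C₂ = 180° − C₁ ≈ 145.225°  →  A = 180° − 56.9° − 145.225° ≈ -22.1245° ≤ 0, not a valid triangle

C = 34.78° (one solution)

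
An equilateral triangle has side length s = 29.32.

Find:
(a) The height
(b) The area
(a) The height splits the triangle into two 30-60-90 halves: h = s·√3/2 = 29.32·1.73205/2 ≈ 50.7837/2 ≈ 25.3919
(b) Area = (√3/4)·s² = (√3/4)·29.32² = (√3/4)·859.6624 ≈ 0.433013·859.6624 ≈ 372.245

Height = 25.39, Area = 372.2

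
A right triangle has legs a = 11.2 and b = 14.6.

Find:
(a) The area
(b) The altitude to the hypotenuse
(a) The legs are perpendicular, so Area = ½·a·b = ½·11.2·14.6 = ½·163.52 = 81.76
(b) Hypotenuse c = √(a² + b²) = √(125.44 + 213.16) = √338.6 ≈ 18.4011
    Area = ½·c·h_c  ⇒  h_c = 2·Area/c = 163.52/18.4011 ≈ 8.88643

Area = 81.76, h_c = 8.886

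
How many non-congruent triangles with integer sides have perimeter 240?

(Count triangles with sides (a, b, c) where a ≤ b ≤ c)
Let a ≤ b ≤ c with a + b + c = 240. The only binding inequality is a + b > c, i.e. 240 − c > c, so c < 240/2; and c ≥ 240/3 since c is the largest side.
So 80 ≤ c ≤ 119. For each c, b runs from ⌈(240 − c)/2⌉ up to c (then a = 240 − b − c satisfies 1 ≤ a ≤ b automatically), giving c − ⌈(240 − c)/2⌉ + 1 choices.
Summing over c: 1 + 2 + 4 + 5 + … + 58 + 59  (40 terms, c = 80, …, 119) = 1200
Check (closed form: nearest integer to p²/48 for even p, (p+3)²/48 for odd p): 240²/48 = 57600/48 ≈ 1200.00 → 1200

1200 triangles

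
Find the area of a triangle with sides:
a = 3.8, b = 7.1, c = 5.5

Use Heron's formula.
s = (3.8 + 7.1 + 5.5)/2 = 16.4/2 = 8.2
s − a = 4.4, s − b = 1.1, s − c = 2.7
s(s−a)(s−b)(s−c) = 8.2·4.4·1.1·2.7 ≈ 107.158
Area = √107.158 ≈ 10.3517

Area = 10.35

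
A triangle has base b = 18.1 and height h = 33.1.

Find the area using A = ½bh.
A = ½·b·h = ½·18.1·33.1 = ½·599.11 = 299.555

Area = 299.555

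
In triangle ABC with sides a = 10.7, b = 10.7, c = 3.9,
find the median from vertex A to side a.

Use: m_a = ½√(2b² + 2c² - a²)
m_a = ½√(2·10.7² + 2·3.9² − 10.7²) = ½√(2·114.49 + 2·15.21 − 114.49) = ½√(228.98 + 30.42 − 114.49) = ½√144.91
√144.91 ≈ 12.0379, so m_a ≈ 6.01893

m_a = 6.019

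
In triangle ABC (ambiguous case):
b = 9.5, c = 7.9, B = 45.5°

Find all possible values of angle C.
b/sin(B) = c/sin(C)  ⇒  sin(C) = c·sin(B)/b = 7.9·sin(45.5°)/9.5
sin(45.5°) ≈ 0.71325
sin(C) ≈ 7.9·0.71325/9.5 ≈ 5.63468/9.5 ≈ 0.593124
Candidate 1: C₁ = arcsin(0.593124) ≈ 36.379°  →  A = 180° − 45.5° − 36.379° ≈ 98.121° > 0, valid
Candidate 2: C₂ = 180° − C₁ ≈ 143.621°  →  A = 180° − 45.5° − 143.621° ≈ -9.121° ≤ 0, not a valid triangle

C = 36.38° (one solution)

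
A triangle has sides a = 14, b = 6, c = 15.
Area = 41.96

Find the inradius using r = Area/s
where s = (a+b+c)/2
s = (14 + 6 + 15)/2 = 35/2 = 17.5
r = Area/s = 41.96/17.5 ≈ 2.39771

r = 2.398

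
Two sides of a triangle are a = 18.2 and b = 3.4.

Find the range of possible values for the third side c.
Triangle inequality: |a − b| < c < a + b
|a − b| = |18.2 − 3.4| = 14.8
a + b = 18.2 + 3.4 = 21.6

14.8 < c < 21.6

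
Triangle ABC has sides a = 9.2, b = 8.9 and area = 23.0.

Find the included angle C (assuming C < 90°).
Area = ½·a·b·sin(C)  ⇒  sin(C) = 2·Area/(a·b) = 2·23.0/(9.2·8.9) = 46/81.88 ≈ 0.561798
C = arcsin(0.561798) ≈ 34.1802° (taking the acute solution since C < 90°)

C = 34.18°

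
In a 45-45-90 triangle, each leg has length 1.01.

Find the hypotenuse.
In a 45-45-90 triangle the sides are in ratio 1 : 1 : √2, so hypotenuse = leg·√2.
Hypotenuse = 1.01·√2 ≈ 1.01·1.41421 ≈ 1.42836

Hypotenuse = 1.01√2 = 1.428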